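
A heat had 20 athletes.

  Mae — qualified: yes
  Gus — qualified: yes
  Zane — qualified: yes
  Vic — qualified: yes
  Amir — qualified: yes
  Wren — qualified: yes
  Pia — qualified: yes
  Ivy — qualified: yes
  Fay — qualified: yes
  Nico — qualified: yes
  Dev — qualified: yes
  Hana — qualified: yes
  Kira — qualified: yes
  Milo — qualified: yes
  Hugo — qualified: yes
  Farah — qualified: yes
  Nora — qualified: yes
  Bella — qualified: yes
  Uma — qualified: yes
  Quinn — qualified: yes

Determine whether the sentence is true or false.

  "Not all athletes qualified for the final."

False

Truth condition: A ⊄ B (|A ∖ B| ≥ 1).
|A| = 20, |A ∩ B| = 20, |A ∖ B| = 0.
So the statement is false.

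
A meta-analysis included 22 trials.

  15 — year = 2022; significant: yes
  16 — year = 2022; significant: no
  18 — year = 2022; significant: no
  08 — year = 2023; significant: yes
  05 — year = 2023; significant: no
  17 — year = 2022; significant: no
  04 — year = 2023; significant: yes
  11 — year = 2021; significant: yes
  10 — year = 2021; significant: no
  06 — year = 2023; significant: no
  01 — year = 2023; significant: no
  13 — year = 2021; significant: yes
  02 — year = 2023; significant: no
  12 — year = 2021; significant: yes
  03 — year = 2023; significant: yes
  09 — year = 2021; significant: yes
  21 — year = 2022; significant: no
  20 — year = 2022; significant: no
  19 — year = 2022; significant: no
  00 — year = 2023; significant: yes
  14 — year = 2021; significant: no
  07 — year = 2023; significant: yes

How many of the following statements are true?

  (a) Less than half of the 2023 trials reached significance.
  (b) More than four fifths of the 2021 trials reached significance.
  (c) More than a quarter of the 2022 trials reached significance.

0

(a) 2023: |A| = 9, |A ∩ B| = 5; needs |A ∩ B| < |A ∖ B| — false.
(b) 2021: |A| = 6, |A ∩ B| = 4; needs |A ∩ B| / |A| > 4/5 — false.
(c) 2022: |A| = 7, |A ∩ B| = 1; needs |A ∩ B| / |A| > 1/4 — false.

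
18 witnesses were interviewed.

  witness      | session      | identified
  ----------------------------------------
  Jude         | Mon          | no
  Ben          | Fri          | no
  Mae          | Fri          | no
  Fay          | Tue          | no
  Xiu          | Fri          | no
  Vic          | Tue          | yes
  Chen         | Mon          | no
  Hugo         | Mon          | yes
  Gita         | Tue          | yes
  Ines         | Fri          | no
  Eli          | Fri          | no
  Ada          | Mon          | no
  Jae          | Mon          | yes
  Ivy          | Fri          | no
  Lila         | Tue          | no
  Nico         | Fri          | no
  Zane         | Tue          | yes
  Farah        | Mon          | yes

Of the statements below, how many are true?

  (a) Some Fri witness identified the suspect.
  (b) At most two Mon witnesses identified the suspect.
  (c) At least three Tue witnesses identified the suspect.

(a) Fri: |A| = 7, |A ∩ B| = 0; needs A ∩ B ≠ ∅ (|A ∩ B| ≥ 1) — false.
(b) Mon: |A| = 6, |A ∩ B| = 3; needs |A ∩ B| ≤ 2 — false.
(c) Tue: |A| = 5, |A ∩ B| = 3; needs |A ∩ B| ≥ 3 — true.

1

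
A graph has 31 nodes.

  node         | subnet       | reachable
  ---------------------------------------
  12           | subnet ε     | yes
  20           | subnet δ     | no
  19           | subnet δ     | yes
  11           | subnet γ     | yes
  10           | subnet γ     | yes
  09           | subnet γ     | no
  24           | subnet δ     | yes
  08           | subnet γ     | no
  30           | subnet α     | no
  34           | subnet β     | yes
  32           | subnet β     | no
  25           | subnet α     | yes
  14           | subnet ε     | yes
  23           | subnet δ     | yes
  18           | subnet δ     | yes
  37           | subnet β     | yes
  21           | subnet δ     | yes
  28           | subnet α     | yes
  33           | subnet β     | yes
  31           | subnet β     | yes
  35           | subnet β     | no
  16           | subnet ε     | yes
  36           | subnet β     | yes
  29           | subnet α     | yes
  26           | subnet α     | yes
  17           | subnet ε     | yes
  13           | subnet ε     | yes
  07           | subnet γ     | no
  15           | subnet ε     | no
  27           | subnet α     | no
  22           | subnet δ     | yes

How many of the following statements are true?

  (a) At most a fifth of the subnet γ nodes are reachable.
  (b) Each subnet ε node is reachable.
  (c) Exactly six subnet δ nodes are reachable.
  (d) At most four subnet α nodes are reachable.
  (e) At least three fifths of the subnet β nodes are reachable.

(a) subnet γ: |A| = 5, |A ∩ B| = 2; needs |A ∩ B| / |A| ≤ 1/5 — false.
(b) subnet ε: |A| = 6, |A ∩ B| = 5; needs A ⊆ B, i.e. every element of A is in B (|A ∖ B| = 0) — false.
(c) subnet δ: |A| = 7, |A ∩ B| = 6; needs |A ∩ B| = 6 — true.
(d) subnet α: |A| = 6, |A ∩ B| = 4; needs |A ∩ B| ≤ 4 — true.
(e) subnet β: |A| = 7, |A ∩ B| = 5; needs |A ∩ B| / |A| ≥ 3/5 — true.

3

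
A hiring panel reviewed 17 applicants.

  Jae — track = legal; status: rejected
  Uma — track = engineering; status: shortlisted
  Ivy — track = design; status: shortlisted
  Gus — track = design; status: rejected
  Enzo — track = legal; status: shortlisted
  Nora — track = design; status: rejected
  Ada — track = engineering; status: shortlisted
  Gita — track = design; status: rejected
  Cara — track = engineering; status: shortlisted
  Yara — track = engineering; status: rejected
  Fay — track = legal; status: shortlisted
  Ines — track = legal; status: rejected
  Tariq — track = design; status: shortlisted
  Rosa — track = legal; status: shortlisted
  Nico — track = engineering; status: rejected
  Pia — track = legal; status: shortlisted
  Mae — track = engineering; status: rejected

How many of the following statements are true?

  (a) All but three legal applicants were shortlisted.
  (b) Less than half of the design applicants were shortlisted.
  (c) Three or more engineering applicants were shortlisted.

(a) legal: |A| = 6, |A ∩ B| = 4; needs |A ∖ B| = 3 — false.
(b) design: |A| = 5, |A ∩ B| = 2; needs |A ∩ B| < |A ∖ B| — true.
(c) engineering: |A| = 6, |A ∩ B| = 3; needs |A ∩ B| ≥ 3 — true.

2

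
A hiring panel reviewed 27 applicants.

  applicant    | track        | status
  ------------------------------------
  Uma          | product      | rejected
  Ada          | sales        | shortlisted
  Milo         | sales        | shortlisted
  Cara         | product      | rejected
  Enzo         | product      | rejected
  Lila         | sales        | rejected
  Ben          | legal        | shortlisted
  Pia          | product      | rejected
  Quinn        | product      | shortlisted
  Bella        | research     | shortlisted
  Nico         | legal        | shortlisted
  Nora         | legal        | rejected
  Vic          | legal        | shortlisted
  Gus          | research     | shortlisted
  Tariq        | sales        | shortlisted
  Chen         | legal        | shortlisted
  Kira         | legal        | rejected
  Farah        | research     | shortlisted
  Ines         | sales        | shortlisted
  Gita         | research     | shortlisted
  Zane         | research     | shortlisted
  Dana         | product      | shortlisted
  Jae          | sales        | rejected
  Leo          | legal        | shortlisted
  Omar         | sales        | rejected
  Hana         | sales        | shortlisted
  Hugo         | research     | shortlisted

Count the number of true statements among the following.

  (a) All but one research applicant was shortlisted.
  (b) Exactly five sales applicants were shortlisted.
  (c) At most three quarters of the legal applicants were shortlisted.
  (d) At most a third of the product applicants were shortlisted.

3

(a) research: |A| = 6, |A ∩ B| = 6; needs |A ∖ B| = 1 — false.
(b) sales: |A| = 8, |A ∩ B| = 5; needs |A ∩ B| = 5 — true.
(c) legal: |A| = 7, |A ∩ B| = 5; needs |A ∩ B| / |A| ≤ 3/4 — true.
(d) product: |A| = 6, |A ∩ B| = 2; needs |A ∩ B| / |A| ≤ 1/3 — true.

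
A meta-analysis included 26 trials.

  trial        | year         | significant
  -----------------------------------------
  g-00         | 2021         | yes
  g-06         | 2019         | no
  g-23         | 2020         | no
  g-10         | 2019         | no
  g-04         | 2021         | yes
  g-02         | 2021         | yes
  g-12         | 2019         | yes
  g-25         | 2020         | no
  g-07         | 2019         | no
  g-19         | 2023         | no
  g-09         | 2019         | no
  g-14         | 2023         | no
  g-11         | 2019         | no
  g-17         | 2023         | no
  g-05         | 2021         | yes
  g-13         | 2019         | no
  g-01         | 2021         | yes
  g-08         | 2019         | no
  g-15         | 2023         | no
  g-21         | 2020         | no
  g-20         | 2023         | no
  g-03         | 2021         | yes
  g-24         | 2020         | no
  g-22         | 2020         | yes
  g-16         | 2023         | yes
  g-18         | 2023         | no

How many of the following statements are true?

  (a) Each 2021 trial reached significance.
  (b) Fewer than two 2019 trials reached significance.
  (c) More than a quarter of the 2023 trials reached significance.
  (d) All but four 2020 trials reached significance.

3

(a) 2021: |A| = 6, |A ∩ B| = 6; needs A ⊆ B, i.e. every element of A is in B (|A ∖ B| = 0) — true.
(b) 2019: |A| = 8, |A ∩ B| = 1; needs |A ∩ B| < 2 — true.
(c) 2023: |A| = 7, |A ∩ B| = 1; needs |A ∩ B| / |A| > 1/4 — false.
(d) 2020: |A| = 5, |A ∩ B| = 1; needs |A ∖ B| = 4 — true.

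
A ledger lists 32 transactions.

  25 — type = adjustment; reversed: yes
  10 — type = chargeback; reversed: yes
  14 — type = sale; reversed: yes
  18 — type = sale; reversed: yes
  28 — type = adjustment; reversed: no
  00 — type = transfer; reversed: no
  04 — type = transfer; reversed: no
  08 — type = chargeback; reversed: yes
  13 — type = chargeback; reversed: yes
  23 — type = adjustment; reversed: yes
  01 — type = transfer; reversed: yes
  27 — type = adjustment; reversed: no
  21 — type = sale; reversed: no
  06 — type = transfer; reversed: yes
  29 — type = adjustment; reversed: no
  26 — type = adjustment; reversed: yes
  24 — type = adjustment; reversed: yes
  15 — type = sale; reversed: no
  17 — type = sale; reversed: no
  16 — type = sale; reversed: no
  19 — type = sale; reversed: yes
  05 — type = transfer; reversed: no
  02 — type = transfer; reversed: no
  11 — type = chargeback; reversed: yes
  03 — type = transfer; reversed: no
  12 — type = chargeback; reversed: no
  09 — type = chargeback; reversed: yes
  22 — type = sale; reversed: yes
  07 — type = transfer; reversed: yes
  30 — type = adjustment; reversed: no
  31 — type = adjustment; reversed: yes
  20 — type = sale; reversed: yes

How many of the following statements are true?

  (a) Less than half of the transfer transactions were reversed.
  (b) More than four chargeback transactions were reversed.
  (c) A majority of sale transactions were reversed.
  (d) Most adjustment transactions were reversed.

(a) transfer: |A| = 8, |A ∩ B| = 3; needs |A ∩ B| < |A ∖ B| — true.
(b) chargeback: |A| = 6, |A ∩ B| = 5; needs |A ∩ B| > 4 — true.
(c) sale: |A| = 9, |A ∩ B| = 5; needs |A ∩ B| > |A ∖ B| — true.
(d) adjustment: |A| = 9, |A ∩ B| = 5; needs |A ∩ B| > |A ∖ B| — true.

4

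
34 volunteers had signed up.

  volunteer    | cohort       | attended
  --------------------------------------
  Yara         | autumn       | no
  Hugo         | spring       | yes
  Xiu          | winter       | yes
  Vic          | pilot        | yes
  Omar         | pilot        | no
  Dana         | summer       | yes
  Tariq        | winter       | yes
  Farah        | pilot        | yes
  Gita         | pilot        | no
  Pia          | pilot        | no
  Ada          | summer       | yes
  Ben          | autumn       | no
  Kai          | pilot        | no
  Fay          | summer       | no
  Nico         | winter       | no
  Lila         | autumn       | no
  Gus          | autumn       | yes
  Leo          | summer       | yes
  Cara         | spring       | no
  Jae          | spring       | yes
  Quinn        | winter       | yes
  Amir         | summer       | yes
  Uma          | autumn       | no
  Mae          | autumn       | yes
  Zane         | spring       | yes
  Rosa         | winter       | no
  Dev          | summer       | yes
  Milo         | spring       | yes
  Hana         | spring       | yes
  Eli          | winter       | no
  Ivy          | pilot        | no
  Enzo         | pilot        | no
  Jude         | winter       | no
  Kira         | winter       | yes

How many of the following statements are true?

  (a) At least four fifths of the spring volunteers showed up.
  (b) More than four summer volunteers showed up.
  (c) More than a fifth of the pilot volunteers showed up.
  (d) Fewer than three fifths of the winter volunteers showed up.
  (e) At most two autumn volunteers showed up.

5

(a) spring: |A| = 6, |A ∩ B| = 5; needs |A ∩ B| / |A| ≥ 4/5 — true.
(b) summer: |A| = 6, |A ∩ B| = 5; needs |A ∩ B| > 4 — true.
(c) pilot: |A| = 8, |A ∩ B| = 2; needs |A ∩ B| / |A| > 1/5 — true.
(d) winter: |A| = 8, |A ∩ B| = 4; needs |A ∩ B| / |A| < 3/5 — true.
(e) autumn: |A| = 6, |A ∩ B| = 2; needs |A ∩ B| ≤ 2 — true.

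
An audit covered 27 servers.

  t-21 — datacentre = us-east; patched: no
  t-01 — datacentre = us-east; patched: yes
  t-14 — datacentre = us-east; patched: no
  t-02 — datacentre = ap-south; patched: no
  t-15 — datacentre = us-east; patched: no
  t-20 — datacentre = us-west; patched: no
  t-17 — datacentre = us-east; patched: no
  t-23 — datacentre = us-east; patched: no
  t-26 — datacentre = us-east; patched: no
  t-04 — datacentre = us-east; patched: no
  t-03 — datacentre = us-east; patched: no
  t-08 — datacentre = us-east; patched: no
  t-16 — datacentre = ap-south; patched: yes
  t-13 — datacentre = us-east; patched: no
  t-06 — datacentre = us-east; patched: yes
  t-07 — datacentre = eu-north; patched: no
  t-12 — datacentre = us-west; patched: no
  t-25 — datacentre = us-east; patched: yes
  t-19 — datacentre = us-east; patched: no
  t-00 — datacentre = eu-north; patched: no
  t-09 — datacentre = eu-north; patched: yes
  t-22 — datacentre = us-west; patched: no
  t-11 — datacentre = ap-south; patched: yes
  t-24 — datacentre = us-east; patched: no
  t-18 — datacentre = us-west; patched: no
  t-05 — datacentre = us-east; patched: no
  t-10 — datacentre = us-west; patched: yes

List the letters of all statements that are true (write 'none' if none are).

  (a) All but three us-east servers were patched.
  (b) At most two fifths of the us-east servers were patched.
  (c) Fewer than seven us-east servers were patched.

|A| = 16, |A ∩ B| = 3, |A ∖ B| = 13.
(a) |A ∖ B| = 3: fails.
(b) |A ∩ B| / |A| ≤ 2/5: holds.
(c) |A ∩ B| < 7: holds.

(b), (c)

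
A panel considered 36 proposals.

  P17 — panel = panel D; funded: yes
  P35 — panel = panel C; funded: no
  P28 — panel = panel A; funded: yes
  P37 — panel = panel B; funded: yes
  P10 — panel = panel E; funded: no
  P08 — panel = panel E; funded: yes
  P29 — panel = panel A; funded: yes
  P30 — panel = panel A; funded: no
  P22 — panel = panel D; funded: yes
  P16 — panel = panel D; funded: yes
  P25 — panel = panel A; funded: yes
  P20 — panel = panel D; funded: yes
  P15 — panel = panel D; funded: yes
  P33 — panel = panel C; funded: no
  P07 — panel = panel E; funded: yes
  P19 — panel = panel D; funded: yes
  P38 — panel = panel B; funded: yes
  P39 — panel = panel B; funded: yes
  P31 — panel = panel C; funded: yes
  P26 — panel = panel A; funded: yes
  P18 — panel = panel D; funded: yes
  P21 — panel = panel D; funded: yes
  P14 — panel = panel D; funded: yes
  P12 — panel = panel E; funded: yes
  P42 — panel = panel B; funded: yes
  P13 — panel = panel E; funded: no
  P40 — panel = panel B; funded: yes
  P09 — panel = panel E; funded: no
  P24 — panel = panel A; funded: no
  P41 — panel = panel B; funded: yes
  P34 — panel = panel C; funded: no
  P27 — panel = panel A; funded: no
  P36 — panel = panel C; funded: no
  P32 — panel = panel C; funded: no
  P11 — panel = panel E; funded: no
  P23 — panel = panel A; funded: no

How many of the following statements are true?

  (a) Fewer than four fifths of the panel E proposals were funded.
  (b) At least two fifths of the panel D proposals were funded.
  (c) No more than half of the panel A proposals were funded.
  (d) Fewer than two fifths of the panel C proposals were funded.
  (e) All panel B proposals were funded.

(a) panel E: |A| = 7, |A ∩ B| = 3; needs |A ∩ B| / |A| < 4/5 — true.
(b) panel D: |A| = 9, |A ∩ B| = 9; needs |A ∩ B| / |A| ≥ 2/5 — true.
(c) panel A: |A| = 8, |A ∩ B| = 4; needs |A ∩ B| ≤ |A ∖ B| — true.
(d) panel C: |A| = 6, |A ∩ B| = 1; needs |A ∩ B| / |A| < 2/5 — true.
(e) panel B: |A| = 6, |A ∩ B| = 6; needs A ⊆ B, i.e. every element of A is in B (|A ∖ B| = 0) — true.

5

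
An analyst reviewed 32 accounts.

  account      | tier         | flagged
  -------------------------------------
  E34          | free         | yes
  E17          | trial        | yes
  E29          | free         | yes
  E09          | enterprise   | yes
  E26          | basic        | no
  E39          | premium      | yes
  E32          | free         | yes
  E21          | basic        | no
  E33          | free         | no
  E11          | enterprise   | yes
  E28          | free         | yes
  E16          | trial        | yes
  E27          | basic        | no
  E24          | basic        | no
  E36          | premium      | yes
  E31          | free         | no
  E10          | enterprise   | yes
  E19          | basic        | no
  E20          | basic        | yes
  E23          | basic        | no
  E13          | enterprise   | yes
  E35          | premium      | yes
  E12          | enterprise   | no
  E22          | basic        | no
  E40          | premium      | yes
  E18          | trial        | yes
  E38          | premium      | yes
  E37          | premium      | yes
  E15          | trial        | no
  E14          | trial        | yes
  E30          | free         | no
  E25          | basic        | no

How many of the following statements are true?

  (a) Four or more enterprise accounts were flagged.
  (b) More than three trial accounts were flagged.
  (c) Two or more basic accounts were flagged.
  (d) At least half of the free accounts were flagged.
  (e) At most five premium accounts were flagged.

(a) enterprise: |A| = 5, |A ∩ B| = 4; needs |A ∩ B| ≥ 4 — true.
(b) trial: |A| = 5, |A ∩ B| = 4; needs |A ∩ B| > 3 — true.
(c) basic: |A| = 9, |A ∩ B| = 1; needs |A ∩ B| ≥ 2 — false.
(d) free: |A| = 7, |A ∩ B| = 4; needs |A ∩ B| ≥ |A ∖ B| — true.
(e) premium: |A| = 6, |A ∩ B| = 6; needs |A ∩ B| ≤ 5 — false.

3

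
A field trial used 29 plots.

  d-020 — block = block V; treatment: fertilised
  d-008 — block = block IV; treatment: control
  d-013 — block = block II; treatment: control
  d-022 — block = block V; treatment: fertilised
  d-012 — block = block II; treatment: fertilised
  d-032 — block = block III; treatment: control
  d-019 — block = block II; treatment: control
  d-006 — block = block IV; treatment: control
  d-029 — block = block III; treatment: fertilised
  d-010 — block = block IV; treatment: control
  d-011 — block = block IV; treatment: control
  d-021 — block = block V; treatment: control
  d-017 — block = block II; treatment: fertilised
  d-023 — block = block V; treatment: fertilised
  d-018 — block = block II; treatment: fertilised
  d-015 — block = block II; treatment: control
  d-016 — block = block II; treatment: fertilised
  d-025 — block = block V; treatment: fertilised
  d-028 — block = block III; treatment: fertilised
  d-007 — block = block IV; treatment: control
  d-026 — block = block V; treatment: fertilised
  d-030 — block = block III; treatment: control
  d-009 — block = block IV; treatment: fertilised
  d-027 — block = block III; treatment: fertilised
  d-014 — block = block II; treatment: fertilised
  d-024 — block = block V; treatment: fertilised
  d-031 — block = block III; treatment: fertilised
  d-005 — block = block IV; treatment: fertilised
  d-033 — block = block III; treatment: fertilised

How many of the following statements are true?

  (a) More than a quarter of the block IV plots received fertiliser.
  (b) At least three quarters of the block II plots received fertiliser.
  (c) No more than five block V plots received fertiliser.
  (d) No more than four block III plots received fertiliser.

(a) block IV: |A| = 7, |A ∩ B| = 2; needs |A ∩ B| / |A| > 1/4 — true.
(b) block II: |A| = 8, |A ∩ B| = 5; needs |A ∩ B| / |A| ≥ 3/4 — false.
(c) block V: |A| = 7, |A ∩ B| = 6; needs |A ∩ B| ≤ 5 — false.
(d) block III: |A| = 7, |A ∩ B| = 5; needs |A ∩ B| ≤ 4 — false.

1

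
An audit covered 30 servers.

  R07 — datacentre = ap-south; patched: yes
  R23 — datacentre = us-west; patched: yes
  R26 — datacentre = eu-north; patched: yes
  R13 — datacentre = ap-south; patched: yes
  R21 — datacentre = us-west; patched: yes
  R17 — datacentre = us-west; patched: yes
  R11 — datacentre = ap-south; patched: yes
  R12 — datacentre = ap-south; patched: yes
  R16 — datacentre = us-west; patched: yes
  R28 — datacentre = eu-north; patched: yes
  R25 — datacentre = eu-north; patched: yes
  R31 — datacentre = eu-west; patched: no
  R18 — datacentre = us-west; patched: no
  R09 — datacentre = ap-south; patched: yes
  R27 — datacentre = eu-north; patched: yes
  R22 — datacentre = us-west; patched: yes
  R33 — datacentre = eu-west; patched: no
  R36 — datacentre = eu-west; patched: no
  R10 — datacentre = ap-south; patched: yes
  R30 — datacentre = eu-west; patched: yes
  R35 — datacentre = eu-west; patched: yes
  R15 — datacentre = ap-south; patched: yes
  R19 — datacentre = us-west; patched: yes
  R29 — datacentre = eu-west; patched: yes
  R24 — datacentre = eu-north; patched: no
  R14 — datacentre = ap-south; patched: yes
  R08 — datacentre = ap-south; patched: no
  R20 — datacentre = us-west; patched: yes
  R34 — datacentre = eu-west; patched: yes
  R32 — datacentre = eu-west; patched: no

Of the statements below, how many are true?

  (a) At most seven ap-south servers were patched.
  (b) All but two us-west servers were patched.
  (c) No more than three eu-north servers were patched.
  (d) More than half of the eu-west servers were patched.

(a) ap-south: |A| = 9, |A ∩ B| = 8; needs |A ∩ B| ≤ 7 — false.
(b) us-west: |A| = 8, |A ∩ B| = 7; needs |A ∖ B| = 2 — false.
(c) eu-north: |A| = 5, |A ∩ B| = 4; needs |A ∩ B| ≤ 3 — false.
(d) eu-west: |A| = 8, |A ∩ B| = 4; needs |A ∩ B| > |A ∖ B| — false.

0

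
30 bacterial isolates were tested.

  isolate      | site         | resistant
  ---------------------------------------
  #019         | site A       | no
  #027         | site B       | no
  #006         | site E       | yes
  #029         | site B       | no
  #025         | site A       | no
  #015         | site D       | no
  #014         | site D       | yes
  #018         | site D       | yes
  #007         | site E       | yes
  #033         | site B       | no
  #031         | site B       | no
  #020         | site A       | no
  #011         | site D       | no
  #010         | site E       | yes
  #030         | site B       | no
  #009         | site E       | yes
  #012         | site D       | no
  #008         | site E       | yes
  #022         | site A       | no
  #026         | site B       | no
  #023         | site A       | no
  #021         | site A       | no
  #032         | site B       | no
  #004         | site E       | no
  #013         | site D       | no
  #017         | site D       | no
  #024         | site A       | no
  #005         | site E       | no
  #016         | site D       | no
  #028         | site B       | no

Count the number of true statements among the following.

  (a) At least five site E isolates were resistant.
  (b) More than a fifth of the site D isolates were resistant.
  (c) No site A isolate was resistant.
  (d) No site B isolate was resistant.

(a) site E: |A| = 7, |A ∩ B| = 5; needs |A ∩ B| ≥ 5 — true.
(b) site D: |A| = 8, |A ∩ B| = 2; needs |A ∩ B| / |A| > 1/5 — true.
(c) site A: |A| = 7, |A ∩ B| = 0; needs A ∩ B = ∅ (|A ∩ B| = 0) — true.
(d) site B: |A| = 8, |A ∩ B| = 0; needs A ∩ B = ∅ (|A ∩ B| = 0) — true.

4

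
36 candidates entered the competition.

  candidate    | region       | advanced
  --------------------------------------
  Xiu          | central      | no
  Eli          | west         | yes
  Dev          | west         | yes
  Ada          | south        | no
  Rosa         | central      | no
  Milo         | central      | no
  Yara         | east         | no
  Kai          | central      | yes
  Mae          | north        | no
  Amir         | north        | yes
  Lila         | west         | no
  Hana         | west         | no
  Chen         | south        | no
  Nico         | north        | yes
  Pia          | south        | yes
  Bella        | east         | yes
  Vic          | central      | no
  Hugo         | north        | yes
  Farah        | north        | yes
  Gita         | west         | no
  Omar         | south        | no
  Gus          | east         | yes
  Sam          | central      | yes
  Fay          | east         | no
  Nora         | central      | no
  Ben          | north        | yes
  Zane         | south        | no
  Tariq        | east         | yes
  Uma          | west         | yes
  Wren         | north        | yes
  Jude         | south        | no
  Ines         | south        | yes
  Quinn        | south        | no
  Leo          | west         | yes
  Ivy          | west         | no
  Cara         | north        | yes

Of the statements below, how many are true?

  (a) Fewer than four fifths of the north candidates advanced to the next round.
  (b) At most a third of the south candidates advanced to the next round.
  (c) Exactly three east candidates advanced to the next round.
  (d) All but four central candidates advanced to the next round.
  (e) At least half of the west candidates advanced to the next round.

3

(a) north: |A| = 8, |A ∩ B| = 7; needs |A ∩ B| / |A| < 4/5 — false.
(b) south: |A| = 8, |A ∩ B| = 2; needs |A ∩ B| / |A| ≤ 1/3 — true.
(c) east: |A| = 5, |A ∩ B| = 3; needs |A ∩ B| = 3 — true.
(d) central: |A| = 7, |A ∩ B| = 2; needs |A ∖ B| = 4 — false.
(e) west: |A| = 8, |A ∩ B| = 4; needs |A ∩ B| ≥ |A ∖ B| — true.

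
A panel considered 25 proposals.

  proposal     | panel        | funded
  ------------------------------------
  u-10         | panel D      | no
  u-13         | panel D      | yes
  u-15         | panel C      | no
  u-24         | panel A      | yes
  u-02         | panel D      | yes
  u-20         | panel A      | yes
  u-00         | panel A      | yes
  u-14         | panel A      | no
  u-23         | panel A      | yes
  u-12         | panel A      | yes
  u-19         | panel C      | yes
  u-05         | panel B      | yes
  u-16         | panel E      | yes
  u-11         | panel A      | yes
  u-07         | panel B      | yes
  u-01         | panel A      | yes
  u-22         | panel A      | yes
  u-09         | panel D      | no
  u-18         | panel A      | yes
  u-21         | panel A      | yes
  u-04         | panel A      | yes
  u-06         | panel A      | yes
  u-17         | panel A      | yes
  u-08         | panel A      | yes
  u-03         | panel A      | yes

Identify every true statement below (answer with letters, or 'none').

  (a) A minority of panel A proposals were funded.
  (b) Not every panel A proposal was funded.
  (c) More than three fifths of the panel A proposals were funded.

(b), (c)

|A| = 16, |A ∩ B| = 15, |A ∖ B| = 1.
(a) |A ∩ B| < |A ∖ B|: fails.
(b) A ⊄ B (|A ∖ B| ≥ 1): holds.
(c) |A ∩ B| / |A| > 3/5: holds.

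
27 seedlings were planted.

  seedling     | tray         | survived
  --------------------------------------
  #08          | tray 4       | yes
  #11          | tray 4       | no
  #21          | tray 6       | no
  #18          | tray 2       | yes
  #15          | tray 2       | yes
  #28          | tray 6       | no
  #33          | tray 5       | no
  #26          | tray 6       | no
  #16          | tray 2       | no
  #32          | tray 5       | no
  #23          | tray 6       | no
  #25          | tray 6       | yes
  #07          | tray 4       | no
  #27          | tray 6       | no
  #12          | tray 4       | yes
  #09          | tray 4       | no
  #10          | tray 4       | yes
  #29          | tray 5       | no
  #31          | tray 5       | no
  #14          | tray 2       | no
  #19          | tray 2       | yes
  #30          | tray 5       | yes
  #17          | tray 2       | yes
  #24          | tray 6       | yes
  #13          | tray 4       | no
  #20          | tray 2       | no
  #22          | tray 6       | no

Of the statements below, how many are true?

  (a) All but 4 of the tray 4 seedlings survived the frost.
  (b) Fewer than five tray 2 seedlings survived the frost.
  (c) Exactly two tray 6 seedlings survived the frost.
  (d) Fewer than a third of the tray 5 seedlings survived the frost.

4

(a) tray 4: |A| = 7, |A ∩ B| = 3; needs |A ∖ B| = 4 — true.
(b) tray 2: |A| = 7, |A ∩ B| = 4; needs |A ∩ B| < 5 — true.
(c) tray 6: |A| = 8, |A ∩ B| = 2; needs |A ∩ B| = 2 — true.
(d) tray 5: |A| = 5, |A ∩ B| = 1; needs |A ∩ B| / |A| < 1/3 — true.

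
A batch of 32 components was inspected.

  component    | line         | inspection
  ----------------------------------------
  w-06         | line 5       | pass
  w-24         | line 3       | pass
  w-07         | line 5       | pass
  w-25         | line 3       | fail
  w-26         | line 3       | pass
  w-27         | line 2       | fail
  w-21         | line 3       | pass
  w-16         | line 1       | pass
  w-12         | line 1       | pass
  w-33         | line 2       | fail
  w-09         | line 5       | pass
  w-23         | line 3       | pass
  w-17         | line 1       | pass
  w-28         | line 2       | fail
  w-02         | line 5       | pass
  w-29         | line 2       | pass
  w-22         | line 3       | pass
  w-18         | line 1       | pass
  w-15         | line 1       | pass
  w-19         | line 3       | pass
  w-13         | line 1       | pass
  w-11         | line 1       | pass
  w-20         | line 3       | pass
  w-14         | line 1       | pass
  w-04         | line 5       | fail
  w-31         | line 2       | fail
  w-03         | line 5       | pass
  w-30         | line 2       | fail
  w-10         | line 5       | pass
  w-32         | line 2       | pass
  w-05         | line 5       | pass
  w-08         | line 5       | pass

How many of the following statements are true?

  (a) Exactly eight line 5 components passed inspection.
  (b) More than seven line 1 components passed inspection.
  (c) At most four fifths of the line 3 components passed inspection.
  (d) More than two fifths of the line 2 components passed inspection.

2

(a) line 5: |A| = 9, |A ∩ B| = 8; needs |A ∩ B| = 8 — true.
(b) line 1: |A| = 8, |A ∩ B| = 8; needs |A ∩ B| > 7 — true.
(c) line 3: |A| = 8, |A ∩ B| = 7; needs |A ∩ B| / |A| ≤ 4/5 — false.
(d) line 2: |A| = 7, |A ∩ B| = 2; needs |A ∩ B| / |A| > 2/5 — false.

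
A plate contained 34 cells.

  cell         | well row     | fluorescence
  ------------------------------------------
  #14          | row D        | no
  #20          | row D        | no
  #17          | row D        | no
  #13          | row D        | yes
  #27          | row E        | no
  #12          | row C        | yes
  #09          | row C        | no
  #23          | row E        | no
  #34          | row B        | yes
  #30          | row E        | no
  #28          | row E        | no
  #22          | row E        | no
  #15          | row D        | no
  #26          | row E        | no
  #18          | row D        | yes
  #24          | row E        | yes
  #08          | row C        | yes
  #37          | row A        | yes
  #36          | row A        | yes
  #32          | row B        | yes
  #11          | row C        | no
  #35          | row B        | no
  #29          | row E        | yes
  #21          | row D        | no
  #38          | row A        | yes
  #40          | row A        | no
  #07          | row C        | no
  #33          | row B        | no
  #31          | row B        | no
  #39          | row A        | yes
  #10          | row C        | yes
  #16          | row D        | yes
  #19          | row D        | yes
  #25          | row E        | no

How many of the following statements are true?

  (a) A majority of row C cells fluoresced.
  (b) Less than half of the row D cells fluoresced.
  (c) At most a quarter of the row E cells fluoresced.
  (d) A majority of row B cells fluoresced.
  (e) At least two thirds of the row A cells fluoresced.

(a) row C: |A| = 6, |A ∩ B| = 3; needs |A ∩ B| > |A ∖ B| — false.
(b) row D: |A| = 9, |A ∩ B| = 4; needs |A ∩ B| < |A ∖ B| — true.
(c) row E: |A| = 9, |A ∩ B| = 2; needs |A ∩ B| / |A| ≤ 1/4 — true.
(d) row B: |A| = 5, |A ∩ B| = 2; needs |A ∩ B| > |A ∖ B| — false.
(e) row A: |A| = 5, |A ∩ B| = 4; needs |A ∩ B| / |A| ≥ 2/3 — true.

3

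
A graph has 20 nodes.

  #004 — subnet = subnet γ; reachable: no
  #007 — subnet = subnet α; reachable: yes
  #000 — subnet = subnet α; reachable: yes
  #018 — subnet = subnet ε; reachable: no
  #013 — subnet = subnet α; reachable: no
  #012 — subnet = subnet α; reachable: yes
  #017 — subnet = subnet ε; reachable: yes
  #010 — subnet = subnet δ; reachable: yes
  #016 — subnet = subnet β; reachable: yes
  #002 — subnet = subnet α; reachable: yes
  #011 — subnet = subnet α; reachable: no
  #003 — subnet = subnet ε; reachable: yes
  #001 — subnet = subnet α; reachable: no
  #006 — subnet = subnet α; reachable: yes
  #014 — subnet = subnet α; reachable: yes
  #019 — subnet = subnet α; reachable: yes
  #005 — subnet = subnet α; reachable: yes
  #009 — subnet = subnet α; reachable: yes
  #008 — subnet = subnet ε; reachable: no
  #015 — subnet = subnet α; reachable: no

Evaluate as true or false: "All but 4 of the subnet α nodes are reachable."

True

'All but 4 of the subnet α nodes are reachable' holds iff |A ∖ B| = 4.
A (the restrictor) = {#007, #000, #013, #012, #002, #011, #001, #006, #014, #019, #005, #009, #015}, |A| = 13.
A ∖ B = {#013, #011, #001, #015}, so |A ∖ B| = 4.
|A ∖ B| = 4, so the statement is true.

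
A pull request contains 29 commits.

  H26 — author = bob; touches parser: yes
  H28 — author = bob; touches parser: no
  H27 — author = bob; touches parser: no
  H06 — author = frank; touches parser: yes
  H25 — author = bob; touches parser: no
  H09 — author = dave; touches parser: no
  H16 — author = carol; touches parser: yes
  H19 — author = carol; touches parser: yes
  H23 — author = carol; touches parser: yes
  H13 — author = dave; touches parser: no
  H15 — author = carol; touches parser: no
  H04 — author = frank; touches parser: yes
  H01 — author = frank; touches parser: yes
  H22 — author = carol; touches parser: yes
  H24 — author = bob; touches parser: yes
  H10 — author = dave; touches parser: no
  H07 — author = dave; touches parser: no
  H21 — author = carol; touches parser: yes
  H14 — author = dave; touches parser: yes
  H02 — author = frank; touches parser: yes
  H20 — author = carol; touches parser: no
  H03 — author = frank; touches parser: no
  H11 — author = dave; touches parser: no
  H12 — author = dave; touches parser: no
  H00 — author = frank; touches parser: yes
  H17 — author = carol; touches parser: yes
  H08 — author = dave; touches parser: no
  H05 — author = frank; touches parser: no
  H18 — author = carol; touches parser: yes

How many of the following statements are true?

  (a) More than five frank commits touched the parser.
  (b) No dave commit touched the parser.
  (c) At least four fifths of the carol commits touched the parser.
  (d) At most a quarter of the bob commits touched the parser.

(a) frank: |A| = 7, |A ∩ B| = 5; needs |A ∩ B| > 5 — false.
(b) dave: |A| = 8, |A ∩ B| = 1; needs A ∩ B = ∅ (|A ∩ B| = 0) — false.
(c) carol: |A| = 9, |A ∩ B| = 7; needs |A ∩ B| / |A| ≥ 4/5 — false.
(d) bob: |A| = 5, |A ∩ B| = 2; needs |A ∩ B| / |A| ≤ 1/4 — false.

0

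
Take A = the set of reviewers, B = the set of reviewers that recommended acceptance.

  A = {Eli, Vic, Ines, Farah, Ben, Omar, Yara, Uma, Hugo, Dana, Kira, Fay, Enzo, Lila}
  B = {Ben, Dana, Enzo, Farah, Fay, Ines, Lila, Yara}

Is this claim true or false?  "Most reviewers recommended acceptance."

The determiner here denotes the relation: |A ∩ B| > |A ∖ B|.
A (the restrictor) = {Eli, Vic, Ines, Farah, Ben, Omar, Yara, Uma, Hugo, Dana, Kira, Fay, Enzo, Lila}, |A| = 14.
A ∩ B = {Ines, Farah, Ben, Yara, Dana, Fay, Enzo, Lila}, so |A ∩ B| = 8.
A ∖ B = {Eli, Vic, Omar, Uma, Hugo, Kira}, so |A ∖ B| = 6.
8 > 6, so the statement is true.

True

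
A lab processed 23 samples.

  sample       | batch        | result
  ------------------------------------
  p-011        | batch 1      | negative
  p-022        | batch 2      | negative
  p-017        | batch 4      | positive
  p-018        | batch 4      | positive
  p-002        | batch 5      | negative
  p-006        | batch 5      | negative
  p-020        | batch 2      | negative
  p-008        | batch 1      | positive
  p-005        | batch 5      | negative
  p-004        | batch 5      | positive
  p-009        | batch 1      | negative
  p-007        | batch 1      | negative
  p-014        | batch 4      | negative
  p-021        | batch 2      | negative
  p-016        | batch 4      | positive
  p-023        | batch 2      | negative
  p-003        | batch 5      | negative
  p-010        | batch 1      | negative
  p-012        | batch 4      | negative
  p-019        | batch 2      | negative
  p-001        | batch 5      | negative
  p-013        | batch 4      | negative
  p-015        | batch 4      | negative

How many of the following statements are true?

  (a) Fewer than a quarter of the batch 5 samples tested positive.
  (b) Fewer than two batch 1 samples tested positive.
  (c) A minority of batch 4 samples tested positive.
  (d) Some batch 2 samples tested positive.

3

(a) batch 5: |A| = 6, |A ∩ B| = 1; needs |A ∩ B| / |A| < 1/4 — true.
(b) batch 1: |A| = 5, |A ∩ B| = 1; needs |A ∩ B| < 2 — true.
(c) batch 4: |A| = 7, |A ∩ B| = 3; needs |A ∩ B| < |A ∖ B| — true.
(d) batch 2: |A| = 5, |A ∩ B| = 0; needs A ∩ B ≠ ∅ (|A ∩ B| ≥ 1) — false.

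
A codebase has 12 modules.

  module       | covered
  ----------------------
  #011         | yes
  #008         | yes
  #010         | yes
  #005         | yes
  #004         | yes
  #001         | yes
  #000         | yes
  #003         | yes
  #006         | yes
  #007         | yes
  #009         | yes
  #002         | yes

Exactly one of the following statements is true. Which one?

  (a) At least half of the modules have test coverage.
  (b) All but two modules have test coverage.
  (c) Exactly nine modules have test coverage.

|A| = 12, |A ∩ B| = 12, |A ∖ B| = 0.
(a) requires |A ∩ B| ≥ |A ∖ B|: true.
(b) requires |A ∖ B| = 2: false.
(c) requires |A ∩ B| = 9: false.

(a)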